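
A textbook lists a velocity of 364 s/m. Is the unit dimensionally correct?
No

velocity has SI base units: m / s
s/m does NOT reduce to m / s; a valid unit for velocity would be e.g. m/s.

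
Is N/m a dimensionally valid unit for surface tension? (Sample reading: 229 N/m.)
Yes

surface tension has SI base units: kg / s^2
N/m reduces to the same SI base units, so it is a valid unit for surface tension.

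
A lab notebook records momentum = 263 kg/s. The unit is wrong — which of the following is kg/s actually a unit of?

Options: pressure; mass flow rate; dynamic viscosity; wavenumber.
mass flow rate

momentum should have units dimensionally equivalent to kg * m / s (e.g. kg·m/s).
The given unit 'kg/s' reduces to kg / s. Of the listed options, that is the dimensionality of mass flow rate.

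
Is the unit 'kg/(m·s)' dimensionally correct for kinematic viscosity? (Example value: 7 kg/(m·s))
No

kinematic viscosity has SI base units: m^2 / s
kg/(m·s) does NOT reduce to m^2 / s; a valid unit for kinematic viscosity would be e.g. m²/s.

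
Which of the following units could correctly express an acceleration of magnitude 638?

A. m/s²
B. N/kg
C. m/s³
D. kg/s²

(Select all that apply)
A, B

acceleration has SI base units: m / s^2

Checking each option against m / s^2:
  A. m/s²: ✓ matches
  B. N/kg: ✓ matches
  C. m/s³: ✗ does not match
  D. kg/s²: ✗ does not match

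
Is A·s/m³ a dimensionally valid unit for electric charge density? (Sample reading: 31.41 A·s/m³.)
Yes

electric charge density has SI base units: A * s / m^3
A·s/m³ reduces to the same SI base units, so it is a valid unit for electric charge density.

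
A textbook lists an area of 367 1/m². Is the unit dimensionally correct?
No

area has SI base units: m^2
1/m² does NOT reduce to m^2; a valid unit for area would be e.g. m².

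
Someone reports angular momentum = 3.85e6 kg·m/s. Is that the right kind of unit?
No

angular momentum has SI base units: kg * m^2 / s
kg·m/s does NOT reduce to kg * m^2 / s; a valid unit for angular momentum would be e.g. kg·m²/s.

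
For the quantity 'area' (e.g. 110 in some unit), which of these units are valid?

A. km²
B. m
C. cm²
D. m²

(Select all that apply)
A, C, D

area has SI base units: m^2

Checking each option against m^2:
  A. km²: ✓ matches
  B. m: ✗ does not match
  C. cm²: ✓ matches
  D. m²: ✓ matches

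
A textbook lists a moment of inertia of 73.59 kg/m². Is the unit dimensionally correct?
No

moment of inertia has SI base units: kg * m^2
kg/m² does NOT reduce to kg * m^2; a valid unit for moment of inertia would be e.g. kg·m².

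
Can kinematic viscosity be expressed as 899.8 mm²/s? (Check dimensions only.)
Yes

kinematic viscosity has SI base units: m^2 / s
mm²/s reduces to the same SI base units, so it is a valid unit for kinematic viscosity.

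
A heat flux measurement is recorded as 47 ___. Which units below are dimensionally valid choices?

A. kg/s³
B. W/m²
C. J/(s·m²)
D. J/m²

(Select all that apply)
A, B, C

heat flux has SI base units: kg / s^3

Checking each option against kg / s^3:
  A. kg/s³: ✓ matches
  B. W/m²: ✓ matches
  C. J/(s·m²): ✓ matches
  D. J/m²: ✗ does not match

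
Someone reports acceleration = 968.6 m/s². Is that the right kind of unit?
Yes

acceleration has SI base units: m / s^2
m/s² reduces to the same SI base units, so it is a valid unit for acceleration.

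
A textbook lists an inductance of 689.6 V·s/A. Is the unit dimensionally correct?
Yes

inductance has SI base units: kg * m^2 / (A^2 * s^2)
V·s/A reduces to the same SI base units, so it is a valid unit for inductance.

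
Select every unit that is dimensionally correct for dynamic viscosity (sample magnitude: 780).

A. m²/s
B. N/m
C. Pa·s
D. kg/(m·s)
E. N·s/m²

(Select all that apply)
C, D, E

dynamic viscosity has SI base units: kg / (m * s)

Checking each option against kg / (m * s):
  A. m²/s: ✗ does not match
  B. N/m: ✗ does not match
  C. Pa·s: ✓ matches
  D. kg/(m·s): ✓ matches
  E. N·s/m²: ✓ matches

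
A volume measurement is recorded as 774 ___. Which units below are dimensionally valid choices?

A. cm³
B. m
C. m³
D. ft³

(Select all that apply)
A, C, D

volume has SI base units: m^3

Checking each option against m^3:
  A. cm³: ✓ matches
  B. m: ✗ does not match
  C. m³: ✓ matches
  D. ft³: ✓ matches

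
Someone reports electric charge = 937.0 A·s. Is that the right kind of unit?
Yes

electric charge has SI base units: A * s
A·s reduces to the same SI base units, so it is a valid unit for electric charge.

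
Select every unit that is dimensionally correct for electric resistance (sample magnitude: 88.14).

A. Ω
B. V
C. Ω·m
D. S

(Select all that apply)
A

electric resistance has SI base units: kg * m^2 / (A^2 * s^3)

Checking each option against kg * m^2 / (A^2 * s^3):
  A. Ω: ✓ matches
  B. V: ✗ does not match
  C. Ω·m: ✗ does not match
  D. S: ✗ does not match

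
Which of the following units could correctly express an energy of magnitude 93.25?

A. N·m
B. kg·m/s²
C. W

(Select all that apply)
A

energy has SI base units: kg * m^2 / s^2

Checking each option against kg * m^2 / s^2:
  A. N·m: ✓ matches
  B. kg·m/s²: ✗ does not match
  C. W: ✗ does not match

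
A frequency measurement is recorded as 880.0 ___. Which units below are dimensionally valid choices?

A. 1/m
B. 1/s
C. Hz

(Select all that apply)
B, C

frequency has SI base units: 1 / s

Checking each option against 1 / s:
  A. 1/m: ✗ does not match
  B. 1/s: ✓ matches
  C. Hz: ✓ matches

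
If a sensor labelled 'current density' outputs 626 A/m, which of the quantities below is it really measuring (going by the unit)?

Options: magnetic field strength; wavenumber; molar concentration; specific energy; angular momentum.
magnetic field strength

current density should have units dimensionally equivalent to A / m^2 (e.g. A/m²).
The given unit 'A/m' reduces to A / m. Of the listed options, that is the dimensionality of magnetic field strength.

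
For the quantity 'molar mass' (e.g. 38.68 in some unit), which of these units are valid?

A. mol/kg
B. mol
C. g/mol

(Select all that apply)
C

molar mass has SI base units: kg / mol

Checking each option against kg / mol:
  A. mol/kg: ✗ does not match
  B. mol: ✗ does not match
  C. g/mol: ✓ matches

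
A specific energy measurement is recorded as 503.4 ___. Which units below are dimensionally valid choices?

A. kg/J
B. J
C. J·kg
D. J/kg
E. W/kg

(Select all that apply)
D

specific energy has SI base units: m^2 / s^2

Checking each option against m^2 / s^2:
  A. kg/J: ✗ does not match
  B. J: ✗ does not match
  C. J·kg: ✗ does not match
  D. J/kg: ✓ matches
  E. W/kg: ✗ does not match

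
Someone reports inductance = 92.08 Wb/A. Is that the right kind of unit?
Yes

inductance has SI base units: kg * m^2 / (A^2 * s^2)
Wb/A reduces to the same SI base units, so it is a valid unit for inductance.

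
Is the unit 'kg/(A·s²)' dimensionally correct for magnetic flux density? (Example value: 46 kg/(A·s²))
Yes

magnetic flux density has SI base units: kg / (A * s^2)
kg/(A·s²) reduces to the same SI base units, so it is a valid unit for magnetic flux density.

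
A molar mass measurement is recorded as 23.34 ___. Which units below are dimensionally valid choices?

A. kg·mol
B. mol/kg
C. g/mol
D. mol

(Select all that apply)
C

molar mass has SI base units: kg / mol

Checking each option against kg / mol:
  A. kg·mol: ✗ does not match
  B. mol/kg: ✗ does not match
  C. g/mol: ✓ matches
  D. mol: ✗ does not match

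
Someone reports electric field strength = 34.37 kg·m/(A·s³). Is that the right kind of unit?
Yes

electric field strength has SI base units: kg * m / (A * s^3)
kg·m/(A·s³) reduces to the same SI base units, so it is a valid unit for electric field strength.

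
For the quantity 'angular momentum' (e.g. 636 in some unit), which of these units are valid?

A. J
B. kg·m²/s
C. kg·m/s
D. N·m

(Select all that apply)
B

angular momentum has SI base units: kg * m^2 / s

Checking each option against kg * m^2 / s:
  A. J: ✗ does not match
  B. kg·m²/s: ✓ matches
  C. kg·m/s: ✗ does not match
  D. N·m: ✗ does not match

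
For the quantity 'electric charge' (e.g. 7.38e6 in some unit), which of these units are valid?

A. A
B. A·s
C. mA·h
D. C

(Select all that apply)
B, C, D

electric charge has SI base units: A * s

Checking each option against A * s:
  A. A: ✗ does not match
  B. A·s: ✓ matches
  C. mA·h: ✓ matches
  D. C: ✓ matches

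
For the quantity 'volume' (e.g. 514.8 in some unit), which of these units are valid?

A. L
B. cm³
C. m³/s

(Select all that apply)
A, B

volume has SI base units: m^3

Checking each option against m^3:
  A. L: ✓ matches
  B. cm³: ✓ matches
  C. m³/s: ✗ does not match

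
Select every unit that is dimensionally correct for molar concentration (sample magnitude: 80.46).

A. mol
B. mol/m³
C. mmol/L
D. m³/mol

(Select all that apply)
B, C

molar concentration has SI base units: mol / m^3

Checking each option against mol / m^3:
  A. mol: ✗ does not match
  B. mol/m³: ✓ matches
  C. mmol/L: ✓ matches
  D. m³/mol: ✗ does not match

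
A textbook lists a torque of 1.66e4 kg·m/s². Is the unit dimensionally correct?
No

torque has SI base units: kg * m^2 / s^2
kg·m/s² does NOT reduce to kg * m^2 / s^2; a valid unit for torque would be e.g. N·m.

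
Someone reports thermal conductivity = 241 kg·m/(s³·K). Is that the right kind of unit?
Yes

thermal conductivity has SI base units: kg * m / (s^3 * K)
kg·m/(s³·K) reduces to the same SI base units, so it is a valid unit for thermal conductivity.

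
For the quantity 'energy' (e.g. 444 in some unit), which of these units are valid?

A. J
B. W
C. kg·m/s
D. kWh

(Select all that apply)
A, D

energy has SI base units: kg * m^2 / s^2

Checking each option against kg * m^2 / s^2:
  A. J: ✓ matches
  B. W: ✗ does not match
  C. kg·m/s: ✗ does not match
  D. kWh: ✓ matches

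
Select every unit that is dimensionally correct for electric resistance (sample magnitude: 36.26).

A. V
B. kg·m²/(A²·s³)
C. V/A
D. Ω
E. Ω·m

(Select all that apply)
B, C, D

electric resistance has SI base units: kg * m^2 / (A^2 * s^3)

Checking each option against kg * m^2 / (A^2 * s^3):
  A. V: ✗ does not match
  B. kg·m²/(A²·s³): ✓ matches
  C. V/A: ✓ matches
  D. Ω: ✓ matches
  E. Ω·m: ✗ does not match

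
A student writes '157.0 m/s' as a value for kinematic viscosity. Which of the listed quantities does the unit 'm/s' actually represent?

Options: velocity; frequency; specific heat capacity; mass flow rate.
velocity

kinematic viscosity should have units dimensionally equivalent to m^2 / s (e.g. m²/s).
The given unit 'm/s' reduces to m / s. Of the listed options, that is the dimensionality of velocity.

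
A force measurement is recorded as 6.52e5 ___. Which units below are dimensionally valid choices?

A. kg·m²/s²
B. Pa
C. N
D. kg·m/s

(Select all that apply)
C

force has SI base units: kg * m / s^2

Checking each option against kg * m / s^2:
  A. kg·m²/s²: ✗ does not match
  B. Pa: ✗ does not match
  C. N: ✓ matches
  D. kg·m/s: ✗ does not match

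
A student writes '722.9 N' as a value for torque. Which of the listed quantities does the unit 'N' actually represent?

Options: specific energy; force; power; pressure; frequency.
force

torque should have units dimensionally equivalent to kg * m^2 / s^2 (e.g. N·m).
The given unit 'N' reduces to kg * m / s^2. Of the listed options, that is the dimensionality of force.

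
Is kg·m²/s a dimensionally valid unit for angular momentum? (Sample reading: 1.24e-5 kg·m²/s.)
Yes

angular momentum has SI base units: kg * m^2 / s
kg·m²/s reduces to the same SI base units, so it is a valid unit for angular momentum.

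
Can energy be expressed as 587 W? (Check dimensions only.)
No

energy has SI base units: kg * m^2 / s^2
W does NOT reduce to kg * m^2 / s^2; a valid unit for energy would be e.g. J.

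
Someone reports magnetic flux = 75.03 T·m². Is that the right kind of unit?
Yes

magnetic flux has SI base units: kg * m^2 / (A * s^2)
T·m² reduces to the same SI base units, so it is a valid unit for magnetic flux.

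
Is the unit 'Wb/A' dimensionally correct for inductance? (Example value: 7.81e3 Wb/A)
Yes

inductance has SI base units: kg * m^2 / (A^2 * s^2)
Wb/A reduces to the same SI base units, so it is a valid unit for inductance.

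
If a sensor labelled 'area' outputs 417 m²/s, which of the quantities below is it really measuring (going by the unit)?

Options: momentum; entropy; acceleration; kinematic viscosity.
kinematic viscosity

area should have units dimensionally equivalent to m^2 (e.g. m²).
The given unit 'm²/s' reduces to m^2 / s. Of the listed options, that is the dimensionality of kinematic viscosity.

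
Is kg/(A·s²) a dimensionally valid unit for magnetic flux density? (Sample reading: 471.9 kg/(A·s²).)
Yes

magnetic flux density has SI base units: kg / (A * s^2)
kg/(A·s²) reduces to the same SI base units, so it is a valid unit for magnetic flux density.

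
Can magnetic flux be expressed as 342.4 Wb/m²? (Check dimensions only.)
No

magnetic flux has SI base units: kg * m^2 / (A * s^2)
Wb/m² does NOT reduce to kg * m^2 / (A * s^2); a valid unit for magnetic flux would be e.g. Wb.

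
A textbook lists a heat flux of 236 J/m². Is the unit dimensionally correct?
No

heat flux has SI base units: kg / s^3
J/m² does NOT reduce to kg / s^3; a valid unit for heat flux would be e.g. W/m².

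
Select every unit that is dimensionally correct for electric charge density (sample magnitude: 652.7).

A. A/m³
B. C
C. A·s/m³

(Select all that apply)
C

electric charge density has SI base units: A * s / m^3

Checking each option against A * s / m^3:
  A. A/m³: ✗ does not match
  B. C: ✗ does not match
  C. A·s/m³: ✓ matches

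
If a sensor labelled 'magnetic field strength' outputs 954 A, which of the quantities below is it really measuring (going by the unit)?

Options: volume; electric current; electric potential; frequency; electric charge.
electric current

magnetic field strength should have units dimensionally equivalent to A / m (e.g. A/m).
The given unit 'A' reduces to A. Of the listed options, that is the dimensionality of electric current.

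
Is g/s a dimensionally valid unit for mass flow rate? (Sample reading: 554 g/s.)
Yes

mass flow rate has SI base units: kg / s
g/s reduces to the same SI base units, so it is a valid unit for mass flow rate.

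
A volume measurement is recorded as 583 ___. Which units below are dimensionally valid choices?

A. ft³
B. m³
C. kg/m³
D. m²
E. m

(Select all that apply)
A, B

volume has SI base units: m^3

Checking each option against m^3:
  A. ft³: ✓ matches
  B. m³: ✓ matches
  C. kg/m³: ✗ does not match
  D. m²: ✗ does not match
  E. m: ✗ does not match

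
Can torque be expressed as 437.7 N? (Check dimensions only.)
No

torque has SI base units: kg * m^2 / s^2
N does NOT reduce to kg * m^2 / s^2; a valid unit for torque would be e.g. N·m.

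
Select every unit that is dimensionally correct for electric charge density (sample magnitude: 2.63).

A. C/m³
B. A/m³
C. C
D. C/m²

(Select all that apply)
A

electric charge density has SI base units: A * s / m^3

Checking each option against A * s / m^3:
  A. C/m³: ✓ matches
  B. A/m³: ✗ does not match
  C. C: ✗ does not match
  D. C/m²: ✗ does not match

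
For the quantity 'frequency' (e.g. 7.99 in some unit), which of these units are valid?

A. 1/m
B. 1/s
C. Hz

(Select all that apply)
B, C

frequency has SI base units: 1 / s

Checking each option against 1 / s:
  A. 1/m: ✗ does not match
  B. 1/s: ✓ matches
  C. Hz: ✓ matches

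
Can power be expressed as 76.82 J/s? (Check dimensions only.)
Yes

power has SI base units: kg * m^2 / s^3
J/s reduces to the same SI base units, so it is a valid unit for power.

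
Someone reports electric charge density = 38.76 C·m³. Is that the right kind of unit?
No

electric charge density has SI base units: A * s / m^3
C·m³ does NOT reduce to A * s / m^3; a valid unit for electric charge density would be e.g. C/m³.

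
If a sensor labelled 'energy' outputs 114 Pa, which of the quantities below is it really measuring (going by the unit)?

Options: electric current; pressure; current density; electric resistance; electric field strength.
pressure

energy should have units dimensionally equivalent to kg * m^2 / s^2 (e.g. J).
The given unit 'Pa' reduces to kg / (m * s^2). Of the listed options, that is the dimensionality of pressure.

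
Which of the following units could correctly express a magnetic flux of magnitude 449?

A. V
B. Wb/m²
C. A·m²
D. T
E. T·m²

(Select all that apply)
E

magnetic flux has SI base units: kg * m^2 / (A * s^2)

Checking each option against kg * m^2 / (A * s^2):
  A. V: ✗ does not match
  B. Wb/m²: ✗ does not match
  C. A·m²: ✗ does not match
  D. T: ✗ does not match
  E. T·m²: ✓ matches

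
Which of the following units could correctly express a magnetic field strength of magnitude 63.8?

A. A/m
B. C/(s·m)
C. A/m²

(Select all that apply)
A, B

magnetic field strength has SI base units: A / m

Checking each option against A / m:
  A. A/m: ✓ matches
  B. C/(s·m): ✓ matches
  C. A/m²: ✗ does not match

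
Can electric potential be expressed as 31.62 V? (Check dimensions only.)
Yes

electric potential has SI base units: kg * m^2 / (A * s^3)
V reduces to the same SI base units, so it is a valid unit for electric potential.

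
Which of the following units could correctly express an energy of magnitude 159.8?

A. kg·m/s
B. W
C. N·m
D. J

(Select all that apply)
C, D

energy has SI base units: kg * m^2 / s^2

Checking each option against kg * m^2 / s^2:
  A. kg·m/s: ✗ does not match
  B. W: ✗ does not match
  C. N·m: ✓ matches
  D. J: ✓ matches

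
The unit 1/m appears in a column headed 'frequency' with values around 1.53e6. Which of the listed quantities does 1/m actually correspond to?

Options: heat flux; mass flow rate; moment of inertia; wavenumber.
wavenumber

frequency should have units dimensionally equivalent to 1 / s (e.g. Hz).
The given unit '1/m' reduces to 1 / m. Of the listed options, that is the dimensionality of wavenumber.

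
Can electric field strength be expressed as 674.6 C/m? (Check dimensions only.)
No

electric field strength has SI base units: kg * m / (A * s^3)
C/m does NOT reduce to kg * m / (A * s^3); a valid unit for electric field strength would be e.g. V/m.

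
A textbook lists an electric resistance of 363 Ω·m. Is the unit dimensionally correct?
No

electric resistance has SI base units: kg * m^2 / (A^2 * s^3)
Ω·m does NOT reduce to kg * m^2 / (A^2 * s^3); a valid unit for electric resistance would be e.g. Ω.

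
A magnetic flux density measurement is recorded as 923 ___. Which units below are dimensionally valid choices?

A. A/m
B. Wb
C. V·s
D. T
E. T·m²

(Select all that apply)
D

magnetic flux density has SI base units: kg / (A * s^2)

Checking each option against kg / (A * s^2):
  A. A/m: ✗ does not match
  B. Wb: ✗ does not match
  C. V·s: ✗ does not match
  D. T: ✓ matches
  E. T·m²: ✗ does not match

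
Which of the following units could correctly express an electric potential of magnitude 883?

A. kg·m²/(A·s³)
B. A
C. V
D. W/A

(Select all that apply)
A, C, D

electric potential has SI base units: kg * m^2 / (A * s^3)

Checking each option against kg * m^2 / (A * s^3):
  A. kg·m²/(A·s³): ✓ matches
  B. A: ✗ does not match
  C. V: ✓ matches
  D. W/A: ✓ matches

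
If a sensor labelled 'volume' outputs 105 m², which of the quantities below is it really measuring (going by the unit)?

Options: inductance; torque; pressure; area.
area

volume should have units dimensionally equivalent to m^3 (e.g. m³).
The given unit 'm²' reduces to m^2. Of the listed options, that is the dimensionality of area.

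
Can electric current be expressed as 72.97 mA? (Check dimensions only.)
Yes

electric current has SI base units: A
mA reduces to the same SI base units, so it is a valid unit for electric current.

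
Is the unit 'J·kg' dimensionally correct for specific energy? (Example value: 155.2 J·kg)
No

specific energy has SI base units: m^2 / s^2
J·kg does NOT reduce to m^2 / s^2; a valid unit for specific energy would be e.g. J/kg.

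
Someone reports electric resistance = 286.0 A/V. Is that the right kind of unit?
No

electric resistance has SI base units: kg * m^2 / (A^2 * s^3)
A/V does NOT reduce to kg * m^2 / (A^2 * s^3); a valid unit for electric resistance would be e.g. Ω.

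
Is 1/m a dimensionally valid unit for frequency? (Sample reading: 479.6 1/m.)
No

frequency has SI base units: 1 / s
1/m does NOT reduce to 1 / s; a valid unit for frequency would be e.g. Hz.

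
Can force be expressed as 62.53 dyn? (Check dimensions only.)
Yes

force has SI base units: kg * m / s^2
dyn reduces to the same SI base units, so it is a valid unit for force.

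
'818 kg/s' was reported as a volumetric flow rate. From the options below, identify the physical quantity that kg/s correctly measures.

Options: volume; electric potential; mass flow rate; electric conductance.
mass flow rate

volumetric flow rate should have units dimensionally equivalent to m^3 / s (e.g. m³/s).
The given unit 'kg/s' reduces to kg / s. Of the listed options, that is the dimensionality of mass flow rate.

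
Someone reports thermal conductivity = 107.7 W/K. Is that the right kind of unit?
No

thermal conductivity has SI base units: kg * m / (s^3 * K)
W/K does NOT reduce to kg * m / (s^3 * K); a valid unit for thermal conductivity would be e.g. W/(m·K).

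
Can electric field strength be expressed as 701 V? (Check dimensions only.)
No

electric field strength has SI base units: kg * m / (A * s^3)
V does NOT reduce to kg * m / (A * s^3); a valid unit for electric field strength would be e.g. V/m.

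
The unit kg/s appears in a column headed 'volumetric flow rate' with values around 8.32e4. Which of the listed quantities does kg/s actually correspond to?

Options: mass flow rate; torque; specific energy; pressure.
mass flow rate

volumetric flow rate should have units dimensionally equivalent to m^3 / s (e.g. m³/s).
The given unit 'kg/s' reduces to kg / s. Of the listed options, that is the dimensionality of mass flow rate.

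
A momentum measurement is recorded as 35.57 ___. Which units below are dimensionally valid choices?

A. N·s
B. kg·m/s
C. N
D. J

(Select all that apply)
A, B

momentum has SI base units: kg * m / s

Checking each option against kg * m / s:
  A. N·s: ✓ matches
  B. kg·m/s: ✓ matches
  C. N: ✗ does not match
  D. J: ✗ does not match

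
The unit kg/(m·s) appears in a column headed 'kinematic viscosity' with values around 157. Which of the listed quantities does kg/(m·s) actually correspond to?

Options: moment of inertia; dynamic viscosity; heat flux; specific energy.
dynamic viscosity

kinematic viscosity should have units dimensionally equivalent to m^2 / s (e.g. m²/s).
The given unit 'kg/(m·s)' reduces to kg / (m * s). Of the listed options, that is the dimensionality of dynamic viscosity.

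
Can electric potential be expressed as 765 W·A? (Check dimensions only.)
No

electric potential has SI base units: kg * m^2 / (A * s^3)
W·A does NOT reduce to kg * m^2 / (A * s^3); a valid unit for electric potential would be e.g. V.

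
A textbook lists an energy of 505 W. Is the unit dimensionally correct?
No

energy has SI base units: kg * m^2 / s^2
W does NOT reduce to kg * m^2 / s^2; a valid unit for energy would be e.g. J.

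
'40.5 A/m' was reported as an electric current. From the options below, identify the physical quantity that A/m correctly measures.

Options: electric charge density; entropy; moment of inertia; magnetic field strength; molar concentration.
magnetic field strength

electric current should have units dimensionally equivalent to A (e.g. A).
The given unit 'A/m' reduces to A / m. Of the listed options, that is the dimensionality of magnetic field strength.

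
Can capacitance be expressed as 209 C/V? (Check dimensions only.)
Yes

capacitance has SI base units: A^2 * s^4 / (kg * m^2)
C/V reduces to the same SI base units, so it is a valid unit for capacitance.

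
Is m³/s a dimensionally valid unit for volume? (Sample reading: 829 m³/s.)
No

volume has SI base units: m^3
m³/s does NOT reduce to m^3; a valid unit for volume would be e.g. m³.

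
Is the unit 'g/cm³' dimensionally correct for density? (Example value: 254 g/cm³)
Yes

density has SI base units: kg / m^3
g/cm³ reduces to the same SI base units, so it is a valid unit for density.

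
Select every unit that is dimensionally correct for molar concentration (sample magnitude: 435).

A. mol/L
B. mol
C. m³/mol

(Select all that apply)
A

molar concentration has SI base units: mol / m^3

Checking each option against mol / m^3:
  A. mol/L: ✓ matches
  B. mol: ✗ does not match
  C. m³/mol: ✗ does not match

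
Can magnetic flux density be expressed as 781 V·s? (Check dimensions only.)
No

magnetic flux density has SI base units: kg / (A * s^2)
V·s does NOT reduce to kg / (A * s^2); a valid unit for magnetic flux density would be e.g. T.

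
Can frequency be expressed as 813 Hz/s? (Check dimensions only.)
No

frequency has SI base units: 1 / s
Hz/s does NOT reduce to 1 / s; a valid unit for frequency would be e.g. Hz.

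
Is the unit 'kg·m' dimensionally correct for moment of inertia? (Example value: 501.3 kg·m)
No

moment of inertia has SI base units: kg * m^2
kg·m does NOT reduce to kg * m^2; a valid unit for moment of inertia would be e.g. kg·m².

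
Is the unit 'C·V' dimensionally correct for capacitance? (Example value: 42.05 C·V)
No

capacitance has SI base units: A^2 * s^4 / (kg * m^2)
C·V does NOT reduce to A^2 * s^4 / (kg * m^2); a valid unit for capacitance would be e.g. F.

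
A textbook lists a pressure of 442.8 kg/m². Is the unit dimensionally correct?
No

pressure has SI base units: kg / (m * s^2)
kg/m² does NOT reduce to kg / (m * s^2); a valid unit for pressure would be e.g. Pa.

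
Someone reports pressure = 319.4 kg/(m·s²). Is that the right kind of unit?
Yes

pressure has SI base units: kg / (m * s^2)
kg/(m·s²) reduces to the same SI base units, so it is a valid unit for pressure.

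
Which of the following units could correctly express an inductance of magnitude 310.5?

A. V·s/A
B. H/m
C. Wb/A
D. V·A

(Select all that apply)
A, C

inductance has SI base units: kg * m^2 / (A^2 * s^2)

Checking each option against kg * m^2 / (A^2 * s^2):
  A. V·s/A: ✓ matches
  B. H/m: ✗ does not match
  C. Wb/A: ✓ matches
  D. V·A: ✗ does not match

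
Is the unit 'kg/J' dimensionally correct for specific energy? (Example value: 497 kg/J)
No

specific energy has SI base units: m^2 / s^2
kg/J does NOT reduce to m^2 / s^2; a valid unit for specific energy would be e.g. J/kg.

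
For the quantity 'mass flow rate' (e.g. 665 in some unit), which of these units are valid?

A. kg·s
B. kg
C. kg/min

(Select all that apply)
C

mass flow rate has SI base units: kg / s

Checking each option against kg / s:
  A. kg·s: ✗ does not match
  B. kg: ✗ does not match
  C. kg/min: ✓ matches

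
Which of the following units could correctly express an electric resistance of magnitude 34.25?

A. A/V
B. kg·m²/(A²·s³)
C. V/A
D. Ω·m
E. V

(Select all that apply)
B, C

electric resistance has SI base units: kg * m^2 / (A^2 * s^3)

Checking each option against kg * m^2 / (A^2 * s^3):
  A. A/V: ✗ does not match
  B. kg·m²/(A²·s³): ✓ matches
  C. V/A: ✓ matches
  D. Ω·m: ✗ does not match
  E. V: ✗ does not match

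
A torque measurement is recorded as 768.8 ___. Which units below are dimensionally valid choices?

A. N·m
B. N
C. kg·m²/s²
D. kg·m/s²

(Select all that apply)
A, C

torque has SI base units: kg * m^2 / s^2

Checking each option against kg * m^2 / s^2:
  A. N·m: ✓ matches
  B. N: ✗ does not match
  C. kg·m²/s²: ✓ matches
  D. kg·m/s²: ✗ does not match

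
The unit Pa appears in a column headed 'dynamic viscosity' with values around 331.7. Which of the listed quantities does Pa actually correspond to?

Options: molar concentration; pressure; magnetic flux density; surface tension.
pressure

dynamic viscosity should have units dimensionally equivalent to kg / (m * s) (e.g. Pa·s).
The given unit 'Pa' reduces to kg / (m * s^2). Of the listed options, that is the dimensionality of pressure.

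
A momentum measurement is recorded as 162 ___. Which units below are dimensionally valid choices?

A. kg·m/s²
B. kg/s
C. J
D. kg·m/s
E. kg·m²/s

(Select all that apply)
D

momentum has SI base units: kg * m / s

Checking each option against kg * m / s:
  A. kg·m/s²: ✗ does not match
  B. kg/s: ✗ does not match
  C. J: ✗ does not match
  D. kg·m/s: ✓ matches
  E. kg·m²/s: ✗ does not match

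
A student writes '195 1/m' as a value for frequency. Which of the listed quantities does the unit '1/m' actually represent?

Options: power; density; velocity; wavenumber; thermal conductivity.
wavenumber

frequency should have units dimensionally equivalent to 1 / s (e.g. Hz).
The given unit '1/m' reduces to 1 / m. Of the listed options, that is the dimensionality of wavenumber.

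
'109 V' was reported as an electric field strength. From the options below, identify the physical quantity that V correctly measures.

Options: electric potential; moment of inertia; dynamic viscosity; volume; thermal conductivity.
electric potential

electric field strength should have units dimensionally equivalent to kg * m / (A * s^3) (e.g. V/m).
The given unit 'V' reduces to kg * m^2 / (A * s^3). Of the listed options, that is the dimensionality of electric potential.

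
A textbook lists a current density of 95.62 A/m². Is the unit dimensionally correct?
Yes

current density has SI base units: A / m^2
A/m² reduces to the same SI base units, so it is a valid unit for current density.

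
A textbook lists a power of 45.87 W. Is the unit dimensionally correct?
Yes

power has SI base units: kg * m^2 / s^3
W reduces to the same SI base units, so it is a valid unit for power.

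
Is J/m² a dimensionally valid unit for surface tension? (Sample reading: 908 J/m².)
Yes

surface tension has SI base units: kg / s^2
J/m² reduces to the same SI base units, so it is a valid unit for surface tension.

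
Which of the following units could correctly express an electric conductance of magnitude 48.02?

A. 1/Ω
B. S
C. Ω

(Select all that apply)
A, B

electric conductance has SI base units: A^2 * s^3 / (kg * m^2)

Checking each option against A^2 * s^3 / (kg * m^2):
  A. 1/Ω: ✓ matches
  B. S: ✓ matches
  C. Ω: ✗ does not match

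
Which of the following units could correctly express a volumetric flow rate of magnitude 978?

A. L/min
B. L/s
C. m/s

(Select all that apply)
A, B

volumetric flow rate has SI base units: m^3 / s

Checking each option against m^3 / s:
  A. L/min: ✓ matches
  B. L/s: ✓ matches
  C. m/s: ✗ does not match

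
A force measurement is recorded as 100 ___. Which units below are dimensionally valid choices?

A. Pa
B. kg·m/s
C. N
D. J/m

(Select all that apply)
C, D

force has SI base units: kg * m / s^2

Checking each option against kg * m / s^2:
  A. Pa: ✗ does not match
  B. kg·m/s: ✗ does not match
  C. N: ✓ matches
  D. J/m: ✓ matches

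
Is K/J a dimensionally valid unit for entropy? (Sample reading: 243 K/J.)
No

entropy has SI base units: kg * m^2 / (s^2 * K)
K/J does NOT reduce to kg * m^2 / (s^2 * K); a valid unit for entropy would be e.g. J/K.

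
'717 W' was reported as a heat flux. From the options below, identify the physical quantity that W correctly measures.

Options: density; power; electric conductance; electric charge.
power

heat flux should have units dimensionally equivalent to kg / s^3 (e.g. W/m²).
The given unit 'W' reduces to kg * m^2 / s^3. Of the listed options, that is the dimensionality of power.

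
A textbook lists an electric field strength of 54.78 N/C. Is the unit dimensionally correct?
Yes

electric field strength has SI base units: kg * m / (A * s^3)
N/C reduces to the same SI base units, so it is a valid unit for electric field strength.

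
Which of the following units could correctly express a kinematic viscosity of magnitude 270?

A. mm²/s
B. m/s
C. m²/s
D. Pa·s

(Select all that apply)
A, C

kinematic viscosity has SI base units: m^2 / s

Checking each option against m^2 / s:
  A. mm²/s: ✓ matches
  B. m/s: ✗ does not match
  C. m²/s: ✓ matches
  D. Pa·s: ✗ does not match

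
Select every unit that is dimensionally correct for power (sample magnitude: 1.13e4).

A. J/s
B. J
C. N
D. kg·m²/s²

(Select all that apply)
A

power has SI base units: kg * m^2 / s^3

Checking each option against kg * m^2 / s^3:
  A. J/s: ✓ matches
  B. J: ✗ does not match
  C. N: ✗ does not match
  D. kg·m²/s²: ✗ does not match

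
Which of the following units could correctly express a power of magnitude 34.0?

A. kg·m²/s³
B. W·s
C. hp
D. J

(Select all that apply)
A, C

power has SI base units: kg * m^2 / s^3

Checking each option against kg * m^2 / s^3:
  A. kg·m²/s³: ✓ matches
  B. W·s: ✗ does not match
  C. hp: ✓ matches
  D. J: ✗ does not match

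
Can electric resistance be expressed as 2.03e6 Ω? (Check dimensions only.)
Yes

electric resistance has SI base units: kg * m^2 / (A^2 * s^3)
Ω reduces to the same SI base units, so it is a valid unit for electric resistance.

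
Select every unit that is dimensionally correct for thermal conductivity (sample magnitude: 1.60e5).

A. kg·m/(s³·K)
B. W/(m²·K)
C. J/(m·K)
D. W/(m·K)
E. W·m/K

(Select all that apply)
A, D

thermal conductivity has SI base units: kg * m / (s^3 * K)

Checking each option against kg * m / (s^3 * K):
  A. kg·m/(s³·K): ✓ matches
  B. W/(m²·K): ✗ does not match
  C. J/(m·K): ✗ does not match
  D. W/(m·K): ✓ matches
  E. W·m/K: ✗ does not match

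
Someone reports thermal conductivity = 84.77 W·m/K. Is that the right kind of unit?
No

thermal conductivity has SI base units: kg * m / (s^3 * K)
W·m/K does NOT reduce to kg * m / (s^3 * K); a valid unit for thermal conductivity would be e.g. W/(m·K).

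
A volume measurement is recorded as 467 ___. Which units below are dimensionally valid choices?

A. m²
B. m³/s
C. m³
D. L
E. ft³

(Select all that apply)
C, D, E

volume has SI base units: m^3

Checking each option against m^3:
  A. m²: ✗ does not match
  B. m³/s: ✗ does not match
  C. m³: ✓ matches
  D. L: ✓ matches
  E. ft³: ✓ matches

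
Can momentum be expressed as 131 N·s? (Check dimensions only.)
Yes

momentum has SI base units: kg * m / s
N·s reduces to the same SI base units, so it is a valid unit for momentum.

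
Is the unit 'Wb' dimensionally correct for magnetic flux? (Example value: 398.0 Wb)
Yes

magnetic flux has SI base units: kg * m^2 / (A * s^2)
Wb reduces to the same SI base units, so it is a valid unit for magnetic flux.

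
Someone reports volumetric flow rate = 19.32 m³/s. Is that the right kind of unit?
Yes

volumetric flow rate has SI base units: m^3 / s
m³/s reduces to the same SI base units, so it is a valid unit for volumetric flow rate.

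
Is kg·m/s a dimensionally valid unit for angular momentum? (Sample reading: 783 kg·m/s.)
No

angular momentum has SI base units: kg * m^2 / s
kg·m/s does NOT reduce to kg * m^2 / s; a valid unit for angular momentum would be e.g. kg·m²/s.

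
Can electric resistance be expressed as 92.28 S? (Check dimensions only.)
No

electric resistance has SI base units: kg * m^2 / (A^2 * s^3)
S does NOT reduce to kg * m^2 / (A^2 * s^3); a valid unit for electric resistance would be e.g. Ω.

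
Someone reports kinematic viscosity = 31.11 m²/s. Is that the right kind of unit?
Yes

kinematic viscosity has SI base units: m^2 / s
m²/s reduces to the same SI base units, so it is a valid unit for kinematic viscosity.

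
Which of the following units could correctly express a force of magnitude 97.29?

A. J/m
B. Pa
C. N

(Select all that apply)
A, C

force has SI base units: kg * m / s^2

Checking each option against kg * m / s^2:
  A. J/m: ✓ matches
  B. Pa: ✗ does not match
  C. N: ✓ matches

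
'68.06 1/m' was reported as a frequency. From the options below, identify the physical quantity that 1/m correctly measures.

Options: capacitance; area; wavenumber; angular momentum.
wavenumber

frequency should have units dimensionally equivalent to 1 / s (e.g. Hz).
The given unit '1/m' reduces to 1 / m. Of the listed options, that is the dimensionality of wavenumber.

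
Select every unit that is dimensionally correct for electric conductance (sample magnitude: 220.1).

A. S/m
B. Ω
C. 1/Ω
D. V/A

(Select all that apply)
C

electric conductance has SI base units: A^2 * s^3 / (kg * m^2)

Checking each option against A^2 * s^3 / (kg * m^2):
  A. S/m: ✗ does not match
  B. Ω: ✗ does not match
  C. 1/Ω: ✓ matches
  D. V/A: ✗ does not match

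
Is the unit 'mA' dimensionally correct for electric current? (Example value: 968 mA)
Yes

electric current has SI base units: A
mA reduces to the same SI base units, so it is a valid unit for electric current.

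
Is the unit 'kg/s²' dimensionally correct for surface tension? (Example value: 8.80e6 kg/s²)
Yes

surface tension has SI base units: kg / s^2
kg/s² reduces to the same SI base units, so it is a valid unit for surface tension.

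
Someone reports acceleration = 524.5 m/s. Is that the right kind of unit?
No

acceleration has SI base units: m / s^2
m/s does NOT reduce to m / s^2; a valid unit for acceleration would be e.g. m/s².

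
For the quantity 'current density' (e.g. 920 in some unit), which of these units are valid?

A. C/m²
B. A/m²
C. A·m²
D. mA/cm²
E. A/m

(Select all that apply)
B, D

current density has SI base units: A / m^2

Checking each option against A / m^2:
  A. C/m²: ✗ does not match
  B. A/m²: ✓ matches
  C. A·m²: ✗ does not match
  D. mA/cm²: ✓ matches
  E. A/m: ✗ does not match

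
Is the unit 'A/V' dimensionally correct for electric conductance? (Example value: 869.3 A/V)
Yes

electric conductance has SI base units: A^2 * s^3 / (kg * m^2)
A/V reduces to the same SI base units, so it is a valid unit for electric conductance.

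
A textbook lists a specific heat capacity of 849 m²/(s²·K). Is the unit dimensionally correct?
Yes

specific heat capacity has SI base units: m^2 / (s^2 * K)
m²/(s²·K) reduces to the same SI base units, so it is a valid unit for specific heat capacity.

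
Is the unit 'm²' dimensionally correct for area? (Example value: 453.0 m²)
Yes

area has SI base units: m^2
m² reduces to the same SI base units, so it is a valid unit for area.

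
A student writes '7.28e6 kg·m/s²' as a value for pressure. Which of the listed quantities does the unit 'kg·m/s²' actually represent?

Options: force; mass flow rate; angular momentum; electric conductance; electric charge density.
force

pressure should have units dimensionally equivalent to kg / (m * s^2) (e.g. Pa).
The given unit 'kg·m/s²' reduces to kg * m / s^2. Of the listed options, that is the dimensionality of force.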